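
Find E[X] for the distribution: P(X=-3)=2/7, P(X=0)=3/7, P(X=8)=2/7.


E[X] = sum(x * P(x))
= -3*2/7 + 0*3/7 + 8*2/7
= 10/7

10/7


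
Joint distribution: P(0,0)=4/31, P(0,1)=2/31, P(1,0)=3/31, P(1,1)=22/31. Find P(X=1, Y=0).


Read from table: P(X=1, Y=0) = 3/31

3/31


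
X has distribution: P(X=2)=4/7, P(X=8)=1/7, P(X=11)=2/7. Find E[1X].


E[1X] = sum(g(x)*P(x))
= 2*4/7 + 8*1/7 + 11*2/7
= 38/7

38/7


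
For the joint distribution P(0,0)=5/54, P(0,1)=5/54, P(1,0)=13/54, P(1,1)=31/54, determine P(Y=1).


P(Y=1) = P(0,1)+P(1,1) = 5/54 + 31/54 = 36/54 = 2/3

2/3


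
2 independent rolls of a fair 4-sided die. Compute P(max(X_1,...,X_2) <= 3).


P(max <= 3) = P(all X_i <= 3) = (P(X_1 <= 3))^2
= (3/4)^2 = 9/16

9/16


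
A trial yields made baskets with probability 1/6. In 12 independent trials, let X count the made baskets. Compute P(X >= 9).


P(X>=9) = P(X=9) + P(X=10) + P(X=11) + P(X=12)
= 6875/544195584 + 275/362797056 + 5/181398528 + 1/2176782336
= 9737/725594112

9737/725594112


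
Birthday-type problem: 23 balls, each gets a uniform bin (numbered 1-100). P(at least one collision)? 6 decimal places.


P(all different) = prod((100-i)/100 for i=0..22) = 0.064282
P(at least one match) = 1 - 0.064282 = 0.935718

0.935718


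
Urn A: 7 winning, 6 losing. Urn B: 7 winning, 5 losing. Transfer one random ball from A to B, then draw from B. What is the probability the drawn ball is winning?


P(transfer winning) = 7/13; P(transfer losing) = 6/13
If winning transferred: Urn II has 8 winning of 13, so P(winning|winning moved) = 8/13
If losing transferred: Urn II has 7 winning of 13, so P(winning|losing moved) = 7/13
By total probability: P(winning) = 7/13*8/13 + 6/13*7/13 = 98/169

98/169


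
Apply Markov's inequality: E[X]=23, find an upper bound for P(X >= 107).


Markov: P(X >= a) <= E[X]/a
P(X >= 107) <= 23/107

23/107


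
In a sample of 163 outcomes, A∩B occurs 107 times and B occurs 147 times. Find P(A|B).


P(A|B) = P(A∩B)/P(B) = (107/163)/(147/163) = 107/147

107/147


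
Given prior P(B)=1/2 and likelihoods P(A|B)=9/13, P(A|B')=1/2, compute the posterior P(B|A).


P(A) = P(A|B)P(B) + P(A|B')P(B') = 9/13*1/2 + 1/2*1/2 = 31/52
P(B|A) = P(A|B)P(B)/P(A) = (9/26)/(31/52) = 18/31

18/31


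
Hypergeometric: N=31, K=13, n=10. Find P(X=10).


P(X=10) = C(13,10)*C(18,0) / C(31,10)
= 286*1 / 44352165
= 286/44352165 = 2/310155

2/310155


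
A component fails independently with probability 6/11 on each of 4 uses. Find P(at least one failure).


P(at least one) = 1 - P(none)
P(none) = (1 - 6/11)^4 = (5/11)^4 = 625/14641
P(at least one) = 1 - 625/14641 = 14016/14641

14016/14641


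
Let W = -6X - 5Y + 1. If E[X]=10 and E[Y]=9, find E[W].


E[-6X - 5Y + 1] = -6*E[X] - 5*E[Y] + 1
= (-6)*(10) + (-5)*(9) + (1)
= -60 - 45 + 1 = -104

-104


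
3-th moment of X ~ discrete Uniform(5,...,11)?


E[X^3] = (1/7) * sum(x^3 for x=5..11)
= 4256/7 = 608

608


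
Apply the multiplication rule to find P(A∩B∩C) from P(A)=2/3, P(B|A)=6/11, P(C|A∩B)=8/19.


P(A∩B∩C) = P(A) * P(B|A) * P(C|A∩B)
= 2/3 * 6/11 * 8/19
= 4/11 * 8/19 = 32/209

32/209


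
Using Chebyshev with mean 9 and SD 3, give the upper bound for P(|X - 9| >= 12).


k = 12/3 = 4
Chebyshev: P(|X-mu| >= k*sigma) <= 1/k^2 = 1/4^2 = 1/16

1/16


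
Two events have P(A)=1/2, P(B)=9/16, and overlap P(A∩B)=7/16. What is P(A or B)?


P(A∪B) = P(A) + P(B) - P(A∩B)
= 1/2 + 9/16 - 7/16 = 5/8

5/8


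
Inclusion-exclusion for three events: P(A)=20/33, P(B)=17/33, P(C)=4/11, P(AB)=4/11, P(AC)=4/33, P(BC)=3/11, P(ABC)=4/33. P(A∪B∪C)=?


P(A∪B∪C) = P(A)+P(B)+P(C) - P(AB)-P(AC)-P(BC) + P(ABC)
= 20/33+17/33+4/11 - 4/11-4/33-3/11 + 4/33
= 28/33

28/33


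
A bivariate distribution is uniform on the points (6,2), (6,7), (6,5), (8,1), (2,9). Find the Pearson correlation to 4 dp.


Cov(X,Y) = -4.8800, Var(X) = 3.8400, Var(Y) = 8.9600
rho = Cov/(sqrt(VarX)*sqrt(VarY)) = -0.8320

-0.8320


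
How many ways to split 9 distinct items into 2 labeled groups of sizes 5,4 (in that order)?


9! = 362880
Denominator: 5!=120 * 4!=24
Coefficient = 362880 / 2880 = 126

126


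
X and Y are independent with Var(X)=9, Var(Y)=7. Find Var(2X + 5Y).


Independence => Cov(X,Y)=0
Var(2X + 5Y) = 2^2*Var(X) + 5^2*Var(Y)
= 4*9 + 25*7 = 211

211


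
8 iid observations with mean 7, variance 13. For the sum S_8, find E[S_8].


E[S_n] = n*E[X_1] = 8*7 = 56

56


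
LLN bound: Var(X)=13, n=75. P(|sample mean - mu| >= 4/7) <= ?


Var(Xbar) = Var(X)/n = 13/75
Chebyshev: P(|Xbar-mu| >= 4/7) <= Var(Xbar)/(4/7)^2 = (13/75)/(16/49) = 637/1200

637/1200


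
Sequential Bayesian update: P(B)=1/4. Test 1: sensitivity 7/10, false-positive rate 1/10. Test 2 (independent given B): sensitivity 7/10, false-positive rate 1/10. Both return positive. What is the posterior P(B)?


After test 1: P(+) = 7/10*1/4 + 1/10*3/4 = 1/4
P(B|+) = (7/40)/(1/4) = 7/10
After test 2 (use post1 as new prior): P(+) = 7/10*7/10 + 1/10*3/10 = 13/25
P(B|+,+) = (49/100)/(13/25) = 49/52

49/52


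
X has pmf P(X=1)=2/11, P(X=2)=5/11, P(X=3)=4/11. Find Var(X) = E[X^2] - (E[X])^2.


E[X] = 24/11, E[X^2] = 58/11
Var(X) = E[X^2] - (E[X])^2 = 58/11 - (24/11)^2 = 62/121

62/121


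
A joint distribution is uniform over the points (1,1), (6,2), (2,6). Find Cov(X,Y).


E[X]=3, E[Y]=3, E[XY]=25/3
Cov(X,Y) = E[XY] - E[X]E[Y] = 25/3 - 3*3 = -2/3

-2/3


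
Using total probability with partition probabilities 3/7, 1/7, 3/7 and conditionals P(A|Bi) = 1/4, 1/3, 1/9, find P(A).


P(A) = P(A|B1)P(B1) + P(A|B2)P(B2) + P(A|B3)P(B3)
= 1/4*3/7 + 1/3*1/7 + 1/9*3/7
= 3/28 + 1/21 + 1/21 = 17/84

17/84


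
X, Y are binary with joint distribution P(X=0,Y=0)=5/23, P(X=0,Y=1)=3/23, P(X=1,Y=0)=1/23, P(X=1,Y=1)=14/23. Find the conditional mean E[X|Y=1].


P(Y=1) = 17/23
E[X|Y=1] = (0*3 + 1*14)/17 = 14/17

14/17


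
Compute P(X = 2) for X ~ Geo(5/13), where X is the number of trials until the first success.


P(X=2) = (1-p)^1 * p = (8/13)^1 * 5/13
= 8/13 * 5/13 = 40/169

40/169


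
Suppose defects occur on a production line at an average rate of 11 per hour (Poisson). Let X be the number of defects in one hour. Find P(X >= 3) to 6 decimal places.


P(X>=3) = 1 - P(X<=2) = 1 - (e^(-11)*11^0/0! + e^(-11)*11^1/1! + e^(-11)*11^2/2!)
≈ 1 - (0.0000167017 + 0.0001837187 + 0.0010104529)
= 1 - 0.0012108733 = 0.9987891267
≈ 0.998789

0.998789


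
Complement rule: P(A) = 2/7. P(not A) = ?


P(A') = 1 - P(A) = 1 - 2/7 = 5/7

5/7


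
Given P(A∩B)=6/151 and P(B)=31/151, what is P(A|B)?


P(A|B) = P(A∩B)/P(B) = (6/151)/(31/151) = 6/31

6/31


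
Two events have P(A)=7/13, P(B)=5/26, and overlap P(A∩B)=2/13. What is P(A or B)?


P(A∪B) = P(A) + P(B) - P(A∩B)
= 7/13 + 5/26 - 2/13 = 15/26

15/26


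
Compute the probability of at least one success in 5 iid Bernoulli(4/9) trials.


P(at least one) = 1 - P(none)
P(none) = (1 - 4/9)^5 = (5/9)^5 = 3125/59049
P(at least one) = 1 - 3125/59049 = 55924/59049

55924/59049


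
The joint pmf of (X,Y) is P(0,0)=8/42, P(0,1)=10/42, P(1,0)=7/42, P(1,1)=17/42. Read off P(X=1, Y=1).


Read from table: P(X=1, Y=1) = 17/42

17/42


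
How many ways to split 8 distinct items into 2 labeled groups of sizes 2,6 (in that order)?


8! = 40320
Denominator: 2!=2 * 6!=720
Coefficient = 40320 / 1440 = 28

28


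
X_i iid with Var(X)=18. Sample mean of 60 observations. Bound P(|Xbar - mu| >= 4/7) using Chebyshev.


Var(Xbar) = Var(X)/n = 18/60
Chebyshev: P(|Xbar-mu| >= 4/7) <= Var(Xbar)/(4/7)^2 = (3/10)/(16/49) = 147/160

147/160


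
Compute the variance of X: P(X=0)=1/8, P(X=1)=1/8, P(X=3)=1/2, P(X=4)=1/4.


E[X] = 21/8, E[X^2] = 69/8
Var(X) = E[X^2] - (E[X])^2 = 69/8 - (21/8)^2 = 111/64

111/64


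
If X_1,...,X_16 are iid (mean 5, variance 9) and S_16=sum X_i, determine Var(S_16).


By independence, Var(S_n) = n*Var(X_1) = 16*9 = 144

144


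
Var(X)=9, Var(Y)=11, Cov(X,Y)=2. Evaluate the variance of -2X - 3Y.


Var(-2X - 3Y) = (-2)^2*Var(X) + (-3)^2*Var(Y) + 2*(-2)*(-3)*Cov(X,Y)
= 4*9 + 9*11 + 12*2
= 36 + 99 + 24 = 159

159


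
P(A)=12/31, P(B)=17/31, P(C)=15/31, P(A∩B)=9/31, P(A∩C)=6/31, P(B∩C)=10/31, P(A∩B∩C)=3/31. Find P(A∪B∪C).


P(A∪B∪C) = P(A)+P(B)+P(C) - P(AB)-P(AC)-P(BC) + P(ABC)
= 12/31+17/31+15/31 - 9/31-6/31-10/31 + 3/31
= 22/31

22/31


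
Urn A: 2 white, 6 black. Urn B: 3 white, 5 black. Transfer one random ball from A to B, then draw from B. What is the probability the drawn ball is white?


P(transfer white) = 2/8 = 1/4; P(transfer black) = 3/4
If white transferred: Urn II has 4 white of 9, so P(white|white moved) = 4/9
If black transferred: Urn II has 3 white of 9, so P(white|black moved) = 1/3
By total probability: P(white) = 1/4*4/9 + 3/4*1/3 = 13/36

13/36


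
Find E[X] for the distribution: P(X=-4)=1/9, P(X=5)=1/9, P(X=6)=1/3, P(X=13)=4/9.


E[X] = sum(x * P(x))
= -4*1/9 + 5*1/9 + 6*1/3 + 13*4/9
= 71/9

71/9


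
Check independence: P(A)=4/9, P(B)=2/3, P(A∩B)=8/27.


P(A)*P(B) = 4/9*2/3 = 8/27
P(A∩B) = 8/27, which equals P(A)P(B), so independent

Yes, A and B are independent


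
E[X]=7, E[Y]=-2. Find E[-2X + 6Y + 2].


E[-2X + 6Y + 2] = -2*E[X] + 6*E[Y] + 2
= (-2)*(7) + (6)*(-2) + (2)
= -14 - 12 + 2 = -24

-24


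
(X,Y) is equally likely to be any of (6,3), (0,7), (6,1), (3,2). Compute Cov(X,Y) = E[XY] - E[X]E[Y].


E[X]=15/4, E[Y]=13/4, E[XY]=15/2
Cov(X,Y) = E[XY] - E[X]E[Y] = 15/2 - 15/4*13/4 = -75/16

-75/16


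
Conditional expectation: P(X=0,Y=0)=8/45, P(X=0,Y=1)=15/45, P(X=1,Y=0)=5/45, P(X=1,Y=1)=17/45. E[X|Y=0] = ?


P(Y=0) = 13/45
E[X|Y=0] = (0*8 + 1*5)/13 = 5/13

5/13


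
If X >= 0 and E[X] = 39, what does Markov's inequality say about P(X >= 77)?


Markov: P(X >= a) <= E[X]/a
P(X >= 77) <= 39/77

39/77


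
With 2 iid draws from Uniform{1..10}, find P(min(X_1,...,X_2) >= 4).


P(min >= 4) = P(all X_i >= 4) = (P(X_1 >= 4))^2
= (7/10)^2 = 49/100

49/100


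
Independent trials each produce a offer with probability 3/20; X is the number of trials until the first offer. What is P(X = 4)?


P(X=4) = (1-p)^3 * p = (17/20)^3 * 3/20
= 4913/8000 * 3/20 = 14739/160000

14739/160000


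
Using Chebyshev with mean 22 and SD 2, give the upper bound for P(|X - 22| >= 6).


k = 6/2 = 3
Chebyshev: P(|X-mu| >= k*sigma) <= 1/k^2 = 1/3^2 = 1/9

1/9


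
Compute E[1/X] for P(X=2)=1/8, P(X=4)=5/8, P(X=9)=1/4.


E[1/X] = sum(g(x)*P(x))
= 1/2*1/8 + 1/4*5/8 + 1/9*1/4
= 71/288

71/288


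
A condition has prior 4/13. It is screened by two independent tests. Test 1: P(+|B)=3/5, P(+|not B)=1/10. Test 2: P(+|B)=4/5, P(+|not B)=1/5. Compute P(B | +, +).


After test 1: P(+) = 3/5*4/13 + 1/10*9/13 = 33/130
P(B|+) = (12/65)/(33/130) = 8/11
After test 2 (use post1 as new prior): P(+) = 4/5*8/11 + 1/5*3/11 = 7/11
P(B|+,+) = (32/55)/(7/11) = 32/35

32/35


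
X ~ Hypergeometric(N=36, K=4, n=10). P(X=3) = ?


P(X=3) = C(4,3)*C(32,7) / C(36,10)
= 4*3365856 / 254186856
= 13463424/254186856 = 208/3927

208/3927


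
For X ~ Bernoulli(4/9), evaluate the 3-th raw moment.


For Bernoulli: X in {0,1}
E[X^3] = 0^3*(1-4/9) + 1^3*4/9 = 4/9

4/9


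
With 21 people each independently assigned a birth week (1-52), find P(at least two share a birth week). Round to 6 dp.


P(all different) = prod((52-i)/52 for i=0..20) = 0.009027
P(at least one match) = 1 - 0.009027 = 0.990973

0.990973


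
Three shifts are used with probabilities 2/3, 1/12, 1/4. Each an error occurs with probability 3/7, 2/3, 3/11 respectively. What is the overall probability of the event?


P(A) = P(A|B1)P(B1) + P(A|B2)P(B2) + P(A|B3)P(B3)
= 3/7*2/3 + 2/3*1/12 + 3/11*1/4
= 2/7 + 1/18 + 3/44 = 1135/2772

1135/2772


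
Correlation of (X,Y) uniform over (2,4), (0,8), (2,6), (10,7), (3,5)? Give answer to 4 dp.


Cov(X,Y) = 0.6000, Var(X) = 11.8400, Var(Y) = 2.0000
rho = Cov/(sqrt(VarX)*sqrt(VarY)) = 0.1233

0.1233


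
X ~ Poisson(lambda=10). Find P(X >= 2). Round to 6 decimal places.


P(X>=2) = 1 - P(X<=1) = 1 - (e^(-10)*10^0/0! + e^(-10)*10^1/1!)
≈ 1 - (0.0000453999 + 0.0004539993)
= 1 - 0.0004993992 = 0.9995006008
≈ 0.999501

0.999501


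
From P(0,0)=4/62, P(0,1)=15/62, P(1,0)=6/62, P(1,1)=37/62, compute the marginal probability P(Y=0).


P(Y=0) = P(0,0)+P(1,0) = 4/62 + 6/62 = 10/62 = 5/31

5/31


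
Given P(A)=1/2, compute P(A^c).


P(A') = 1 - P(A) = 1 - 1/2 = 1/2

1/2


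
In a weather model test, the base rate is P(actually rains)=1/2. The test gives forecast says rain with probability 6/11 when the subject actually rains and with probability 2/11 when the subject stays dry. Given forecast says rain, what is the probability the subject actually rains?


P(A) = P(A|B)P(B) + P(A|B')P(B') = 6/11*1/2 + 2/11*1/2 = 4/11
P(B|A) = P(A|B)P(B)/P(A) = (3/11)/(4/11) = 3/4

3/4


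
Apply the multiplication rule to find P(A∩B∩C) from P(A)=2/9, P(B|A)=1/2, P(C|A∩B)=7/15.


P(A∩B∩C) = P(A) * P(B|A) * P(C|A∩B)
= 2/9 * 1/2 * 7/15
= 1/9 * 7/15 = 7/135

7/135


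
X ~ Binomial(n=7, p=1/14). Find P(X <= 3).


P(X<=3) = P(X=0) + P(X=1) + P(X=2) + P(X=3)
= 62748517/105413504 + 4826809/15059072 + 1113879/15059072 + 142805/15059072
= 13166621/13176688

13166621/13176688


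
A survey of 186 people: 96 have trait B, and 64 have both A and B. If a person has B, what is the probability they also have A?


P(A|B) = P(A∩B)/P(B) = (64/186)/(96/186) = 64/96 = 2/3

2/3


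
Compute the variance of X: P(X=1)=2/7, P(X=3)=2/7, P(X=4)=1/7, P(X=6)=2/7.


E[X] = 24/7, E[X^2] = 108/7
Var(X) = E[X^2] - (E[X])^2 = 108/7 - (24/7)^2 = 180/49

180/49


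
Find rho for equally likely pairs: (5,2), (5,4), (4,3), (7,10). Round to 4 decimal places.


Cov(X,Y) = 3.0625, Var(X) = 1.1875, Var(Y) = 9.6875
rho = Cov/(sqrt(VarX)*sqrt(VarY)) = 0.9029

0.9029


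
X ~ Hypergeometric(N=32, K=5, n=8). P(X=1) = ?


P(X=1) = C(5,1)*C(27,7) / C(32,8)
= 5*888030 / 10518300
= 4440150/10518300 = 759/1798

759/1798


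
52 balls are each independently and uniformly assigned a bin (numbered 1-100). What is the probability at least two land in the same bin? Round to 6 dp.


P(all different) = prod((100-i)/100 for i=0..51) = 0.000000
P(at least one match) = 1 - 0.000000 = 1.000000

1.000000


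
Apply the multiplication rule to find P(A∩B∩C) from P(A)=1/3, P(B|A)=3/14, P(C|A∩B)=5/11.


P(A∩B∩C) = P(A) * P(B|A) * P(C|A∩B)
= 1/3 * 3/14 * 5/11
= 1/14 * 5/11 = 5/154

5/154


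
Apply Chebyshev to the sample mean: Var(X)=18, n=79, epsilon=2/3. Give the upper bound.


Var(Xbar) = Var(X)/n = 18/79
Chebyshev: P(|Xbar-mu| >= 2/3) <= Var(Xbar)/(2/3)^2 = (18/79)/(4/9) = 81/158

81/158


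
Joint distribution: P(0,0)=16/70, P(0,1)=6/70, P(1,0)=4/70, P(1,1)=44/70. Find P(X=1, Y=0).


Read from table: P(X=1, Y=0) = 4/70 = 2/35

2/35


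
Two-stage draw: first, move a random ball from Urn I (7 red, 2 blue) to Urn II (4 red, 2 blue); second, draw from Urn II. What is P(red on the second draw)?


P(transfer red) = 7/9; P(transfer blue) = 2/9
If red transferred: Urn II has 5 red of 7, so P(red|red moved) = 5/7
If blue transferred: Urn II has 4 red of 7, so P(red|blue moved) = 4/7
By total probability: P(red) = 7/9*5/7 + 2/9*4/7 = 43/63

43/63


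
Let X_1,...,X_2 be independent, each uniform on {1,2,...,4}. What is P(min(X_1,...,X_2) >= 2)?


P(min >= 2) = P(all X_i >= 2) = (P(X_1 >= 2))^2
= (3/4)^2 = 9/16

9/16


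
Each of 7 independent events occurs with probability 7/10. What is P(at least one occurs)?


P(at least one) = 1 - P(none)
P(none) = (1 - 7/10)^7 = (3/10)^7 = 2187/10000000
P(at least one) = 1 - 2187/10000000 = 9997813/10000000

9997813/10000000


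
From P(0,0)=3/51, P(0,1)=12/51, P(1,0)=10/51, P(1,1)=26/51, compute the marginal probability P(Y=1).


P(Y=1) = P(0,1)+P(1,1) = 12/51 + 26/51 = 38/51

38/51


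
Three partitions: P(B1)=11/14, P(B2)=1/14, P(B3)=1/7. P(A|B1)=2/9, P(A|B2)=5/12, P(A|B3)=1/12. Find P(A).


P(A) = P(A|B1)P(B1) + P(A|B2)P(B2) + P(A|B3)P(B3)
= 2/9*11/14 + 5/12*1/14 + 1/12*1/7
= 11/63 + 5/168 + 1/84 = 109/504

109/504


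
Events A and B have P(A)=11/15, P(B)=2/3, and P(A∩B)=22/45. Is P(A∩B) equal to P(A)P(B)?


P(A)*P(B) = 11/15*2/3 = 22/45
P(A∩B) = 22/45, which equals P(A)P(B), so independent

Yes, A and B are independent


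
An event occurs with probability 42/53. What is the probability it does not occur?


P(A') = 1 - P(A) = 1 - 42/53 = 11/53

11/53


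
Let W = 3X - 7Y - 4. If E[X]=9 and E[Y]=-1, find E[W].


E[3X - 7Y - 4] = 3*E[X] - 7*E[Y] - 4
= (3)*(9) + (-7)*(-1) + (-4)
= 27 + 7 - 4 = 30

30


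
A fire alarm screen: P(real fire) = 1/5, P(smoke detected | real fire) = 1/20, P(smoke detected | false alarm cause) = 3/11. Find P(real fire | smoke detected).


P(A) = P(A|B)P(B) + P(A|B')P(B') = 1/20*1/5 + 3/11*4/5 = 251/1100
P(B|A) = P(A|B)P(B)/P(A) = (1/100)/(251/1100) = 11/251

11/251


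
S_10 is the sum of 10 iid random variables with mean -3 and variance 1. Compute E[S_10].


E[S_n] = n*E[X_1] = 10*-3 = -30

-30


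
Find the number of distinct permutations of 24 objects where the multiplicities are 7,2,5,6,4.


24! = 620448401733239439360000
Denominator: 7!=5040 * 2!=2 * 5!=120 * 6!=720 * 4!=24
Coefficient = 620448401733239439360000 / 20901888000 = 29683844910720

29683844910720


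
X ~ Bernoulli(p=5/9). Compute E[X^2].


For Bernoulli: X in {0,1}
E[X^2] = 0^2*(1-5/9) + 1^2*5/9 = 5/9

5/9


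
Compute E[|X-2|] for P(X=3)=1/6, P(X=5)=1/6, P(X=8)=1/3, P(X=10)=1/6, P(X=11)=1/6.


E[|X-2|] = sum(g(x)*P(x))
= 1*1/6 + 3*1/6 + 6*1/3 + 8*1/6 + 9*1/6
= 11/2

11/2


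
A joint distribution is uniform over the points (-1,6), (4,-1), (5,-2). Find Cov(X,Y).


E[X]=8/3, E[Y]=1, E[XY]=-20/3
Cov(X,Y) = E[XY] - E[X]E[Y] = -20/3 - 8/3*1 = -28/3

-28/3


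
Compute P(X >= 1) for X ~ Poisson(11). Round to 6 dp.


P(X>=1) = 1 - P(X<=0) = 1 - (e^(-11)*11^0/0!)
≈ 1 - 0.0000167017 = 0.9999832983
≈ 0.999983

0.999983


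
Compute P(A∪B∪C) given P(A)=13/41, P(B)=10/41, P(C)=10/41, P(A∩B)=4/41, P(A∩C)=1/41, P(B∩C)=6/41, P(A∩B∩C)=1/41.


P(A∪B∪C) = P(A)+P(B)+P(C) - P(AB)-P(AC)-P(BC) + P(ABC)
= 13/41+10/41+10/41 - 4/41-1/41-6/41 + 1/41
= 23/41

23/41


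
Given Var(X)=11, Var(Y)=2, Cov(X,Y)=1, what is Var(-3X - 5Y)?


Var(-3X - 5Y) = (-3)^2*Var(X) + (-5)^2*Var(Y) + 2*(-3)*(-5)*Cov(X,Y)
= 9*11 + 25*2 + 30*1
= 99 + 50 + 30 = 179

179


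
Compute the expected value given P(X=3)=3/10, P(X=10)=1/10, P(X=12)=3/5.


E[X] = sum(x * P(x))
= 3*3/10 + 10*1/10 + 12*3/5
= 91/10

91/10


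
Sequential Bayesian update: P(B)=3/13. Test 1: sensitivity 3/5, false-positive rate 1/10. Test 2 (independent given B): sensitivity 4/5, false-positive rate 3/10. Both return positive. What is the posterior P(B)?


After test 1: P(+) = 3/5*3/13 + 1/10*10/13 = 14/65
P(B|+) = (9/65)/(14/65) = 9/14
After test 2 (use post1 as new prior): P(+) = 4/5*9/14 + 3/10*5/14 = 87/140
P(B|+,+) = (18/35)/(87/140) = 24/29

24/29


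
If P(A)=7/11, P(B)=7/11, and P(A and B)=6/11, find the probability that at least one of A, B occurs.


P(A∪B) = P(A) + P(B) - P(A∩B)
= 7/11 + 7/11 - 6/11 = 8/11

8/11


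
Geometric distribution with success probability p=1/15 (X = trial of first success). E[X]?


For geometric (trials until first success), E[X] = 1/p = 1/(1/15) = 15

15


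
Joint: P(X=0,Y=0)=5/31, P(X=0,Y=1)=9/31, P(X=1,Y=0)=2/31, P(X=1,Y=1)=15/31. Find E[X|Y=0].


P(Y=0) = 7/31
E[X|Y=0] = (0*5 + 1*2)/7 = 2/7

2/7


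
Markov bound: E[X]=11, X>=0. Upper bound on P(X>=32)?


Markov: P(X >= a) <= E[X]/a
P(X >= 32) <= 11/32

11/32


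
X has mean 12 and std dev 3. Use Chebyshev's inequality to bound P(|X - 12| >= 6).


k = 6/3 = 2
Chebyshev: P(|X-mu| >= k*sigma) <= 1/k^2 = 1/2^2 = 1/4

1/4


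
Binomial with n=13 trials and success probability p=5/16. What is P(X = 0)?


P(X=0) = C(13,0) * p^0 * (1-p)^13
= 1 * 1 * 34522712143931/4503599627370496
= 34522712143931/4503599627370496

34522712143931/4503599627370496


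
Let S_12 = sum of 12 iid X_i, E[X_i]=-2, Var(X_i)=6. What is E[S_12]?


E[S_n] = n*E[X_1] = 12*-2 = -24

-24


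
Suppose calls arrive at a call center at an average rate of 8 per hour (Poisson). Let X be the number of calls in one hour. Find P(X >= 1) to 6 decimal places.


P(X>=1) = 1 - P(X<=0) = 1 - (e^(-8)*8^0/0!)
≈ 1 - 0.0003354626 = 0.9996645374
≈ 0.999665

0.999665


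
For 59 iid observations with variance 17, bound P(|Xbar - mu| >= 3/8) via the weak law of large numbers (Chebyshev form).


Var(Xbar) = Var(X)/n = 17/59
Chebyshev: P(|Xbar-mu| >= 3/8) <= Var(Xbar)/(3/8)^2 = (17/59)/(9/64) = 1088/531
Bound exceeds 1, so trivial bound: 1

1


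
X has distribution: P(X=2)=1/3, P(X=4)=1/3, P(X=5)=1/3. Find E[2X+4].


E[2X+4] = sum(g(x)*P(x))
= 8*1/3 + 12*1/3 + 14*1/3
= 34/3

34/3


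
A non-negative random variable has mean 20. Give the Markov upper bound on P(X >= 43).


Markov: P(X >= a) <= E[X]/a
P(X >= 43) <= 20/43

20/43


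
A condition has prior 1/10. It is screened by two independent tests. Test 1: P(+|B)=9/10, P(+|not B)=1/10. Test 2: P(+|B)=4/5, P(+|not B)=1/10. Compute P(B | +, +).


After test 1: P(+) = 9/10*1/10 + 1/10*9/10 = 9/50
P(B|+) = (9/100)/(9/50) = 1/2
After test 2 (use post1 as new prior): P(+) = 4/5*1/2 + 1/10*1/2 = 9/20
P(B|+,+) = (2/5)/(9/20) = 8/9

8/9


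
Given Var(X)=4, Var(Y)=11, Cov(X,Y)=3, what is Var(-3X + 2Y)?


Var(-3X + 2Y) = (-3)^2*Var(X) + 2^2*Var(Y) + 2*(-3)*2*Cov(X,Y)
= 9*4 + 4*11 - 12*3
= 36 + 44 - 36 = 44

44


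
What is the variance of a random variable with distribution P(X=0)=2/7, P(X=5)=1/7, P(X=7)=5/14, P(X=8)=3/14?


E[X] = 69/14, E[X^2] = 487/14
Var(X) = E[X^2] - (E[X])^2 = 487/14 - (69/14)^2 = 2057/196

2057/196


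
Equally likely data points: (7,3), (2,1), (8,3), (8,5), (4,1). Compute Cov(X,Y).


E[X]=29/5, E[Y]=13/5, E[XY]=91/5
Cov(X,Y) = E[XY] - E[X]E[Y] = 91/5 - 29/5*13/5 = 78/25

78/25


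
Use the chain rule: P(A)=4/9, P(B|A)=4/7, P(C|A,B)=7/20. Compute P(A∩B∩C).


P(A∩B∩C) = P(A) * P(B|A) * P(C|A∩B)
= 4/9 * 4/7 * 7/20
= 16/63 * 7/20 = 4/45

4/45


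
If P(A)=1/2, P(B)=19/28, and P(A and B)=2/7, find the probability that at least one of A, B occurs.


P(A∪B) = P(A) + P(B) - P(A∩B)
= 1/2 + 19/28 - 2/7 = 25/28

25/28


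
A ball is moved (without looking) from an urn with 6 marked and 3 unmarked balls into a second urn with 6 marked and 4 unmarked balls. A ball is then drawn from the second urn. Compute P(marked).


P(transfer marked) = 6/9 = 2/3; P(transfer unmarked) = 1/3
If marked transferred: Urn II has 7 marked of 11, so P(marked|marked moved) = 7/11
If unmarked transferred: Urn II has 6 marked of 11, so P(marked|unmarked moved) = 6/11
By total probability: P(marked) = 2/3*7/11 + 1/3*6/11 = 20/33

20/33


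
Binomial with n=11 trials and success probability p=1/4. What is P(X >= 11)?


P(X>=11) = P(X=11)
= 1/4194304
= 1/4194304

1/4194304


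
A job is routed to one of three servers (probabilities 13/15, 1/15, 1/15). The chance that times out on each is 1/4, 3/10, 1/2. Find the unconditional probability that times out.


P(A) = P(A|B1)P(B1) + P(A|B2)P(B2) + P(A|B3)P(B3)
= 1/4*13/15 + 3/10*1/15 + 1/2*1/15
= 13/60 + 1/50 + 1/30 = 27/100

27/100


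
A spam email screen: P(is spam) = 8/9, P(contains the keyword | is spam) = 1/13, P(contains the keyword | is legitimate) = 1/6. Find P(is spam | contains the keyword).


P(A) = P(A|B)P(B) + P(A|B')P(B') = 1/13*8/9 + 1/6*1/9 = 61/702
P(B|A) = P(A|B)P(B)/P(A) = (8/117)/(61/702) = 48/61

48/61


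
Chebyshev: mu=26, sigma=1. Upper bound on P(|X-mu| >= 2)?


k = 2/1 = 2
Chebyshev: P(|X-mu| >= k*sigma) <= 1/k^2 = 1/2^2 = 1/4

1/4


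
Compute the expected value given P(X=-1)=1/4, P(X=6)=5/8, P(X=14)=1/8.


E[X] = sum(x * P(x))
= -1*1/4 + 6*5/8 + 14*1/8
= 21/4

21/4


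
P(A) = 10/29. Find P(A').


P(A') = 1 - P(A) = 1 - 10/29 = 19/29

19/29


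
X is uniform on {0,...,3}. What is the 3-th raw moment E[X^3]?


E[X^3] = (1/4) * sum(x^3 for x=0..3)
= 36/4 = 9

9


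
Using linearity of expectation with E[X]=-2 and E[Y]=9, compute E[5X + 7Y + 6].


E[5X + 7Y + 6] = 5*E[X] + 7*E[Y] + 6
= (5)*(-2) + (7)*(9) + (6)
= -10 + 63 + 6 = 59

59


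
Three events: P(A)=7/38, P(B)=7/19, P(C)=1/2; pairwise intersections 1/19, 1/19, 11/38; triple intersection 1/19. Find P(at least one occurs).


P(A∪B∪C) = P(A)+P(B)+P(C) - P(AB)-P(AC)-P(BC) + P(ABC)
= 7/38+7/19+1/2 - 1/19-1/19-11/38 + 1/19
= 27/38

27/38


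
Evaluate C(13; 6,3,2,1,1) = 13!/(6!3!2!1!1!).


13! = 6227020800
Denominator: 6!=720 * 3!=6 * 2!=2 * 1!=1 * 1!=1
Coefficient = 6227020800 / 8640 = 720720

720720


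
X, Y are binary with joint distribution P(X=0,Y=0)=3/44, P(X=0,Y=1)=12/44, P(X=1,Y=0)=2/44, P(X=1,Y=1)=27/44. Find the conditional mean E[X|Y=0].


P(Y=0) = 5/44
E[X|Y=0] = (0*3 + 1*2)/5 = 2/5

2/5


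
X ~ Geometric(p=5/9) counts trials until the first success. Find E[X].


For geometric (trials until first success), E[X] = 1/p = 1/(5/9) = 9/5

9/5


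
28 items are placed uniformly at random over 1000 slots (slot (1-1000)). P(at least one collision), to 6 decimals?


P(all different) = prod((1000-i)/1000 for i=0..27) = 0.682827
P(at least one match) = 1 - 0.682827 = 0.317173

0.317173


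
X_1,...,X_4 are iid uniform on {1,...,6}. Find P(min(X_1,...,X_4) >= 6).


P(min >= 6) = P(all X_i >= 6) = (P(X_1 >= 6))^4
= (1/6)^4 = 1/1296

1/1296


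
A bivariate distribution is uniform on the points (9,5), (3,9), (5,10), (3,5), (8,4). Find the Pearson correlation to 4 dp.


Cov(X,Y) = -3.1600, Var(X) = 6.2400, Var(Y) = 5.8400
rho = Cov/(sqrt(VarX)*sqrt(VarY)) = -0.5235

-0.5235


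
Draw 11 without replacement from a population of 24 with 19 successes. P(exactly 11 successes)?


P(X=11) = C(19,11)*C(5,0) / C(24,11)
= 75582*1 / 2496144
= 75582/2496144 = 39/1288

39/1288


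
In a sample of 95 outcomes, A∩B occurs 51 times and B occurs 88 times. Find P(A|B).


P(A|B) = P(A∩B)/P(B) = (51/95)/(88/95) = 51/88

51/88


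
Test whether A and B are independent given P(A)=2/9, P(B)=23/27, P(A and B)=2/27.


P(A)*P(B) = 2/9*23/27 = 46/243
P(A∩B) = 2/27 != 46/243, so not independent

No, A and B are not independent


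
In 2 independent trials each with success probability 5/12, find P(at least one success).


P(at least one) = 1 - P(none)
P(none) = (1 - 5/12)^2 = (7/12)^2 = 49/144
P(at least one) = 1 - 49/144 = 95/144

95/144


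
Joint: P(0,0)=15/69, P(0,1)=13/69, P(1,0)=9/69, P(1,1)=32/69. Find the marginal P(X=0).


P(X=0) = P(0,0)+P(0,1) = 15/69 + 13/69 = 28/69

28/69


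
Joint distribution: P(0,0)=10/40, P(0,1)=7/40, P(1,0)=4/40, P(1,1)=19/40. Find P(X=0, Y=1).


Read from table: P(X=0, Y=1) = 7/40

7/40


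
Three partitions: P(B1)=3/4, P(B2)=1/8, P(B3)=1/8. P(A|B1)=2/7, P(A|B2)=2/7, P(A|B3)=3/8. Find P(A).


P(A) = P(A|B1)P(B1) + P(A|B2)P(B2) + P(A|B3)P(B3)
= 2/7*3/4 + 2/7*1/8 + 3/8*1/8
= 3/14 + 1/28 + 3/64 = 19/64

19/64


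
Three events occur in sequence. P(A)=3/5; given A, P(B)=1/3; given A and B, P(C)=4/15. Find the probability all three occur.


P(A∩B∩C) = P(A) * P(B|A) * P(C|A∩B)
= 3/5 * 1/3 * 4/15
= 1/5 * 4/15 = 4/75

4/75


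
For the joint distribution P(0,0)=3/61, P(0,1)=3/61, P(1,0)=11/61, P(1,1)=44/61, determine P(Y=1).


P(Y=1) = P(0,1)+P(1,1) = 3/61 + 44/61 = 47/61

47/61


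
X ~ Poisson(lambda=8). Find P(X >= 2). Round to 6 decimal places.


P(X>=2) = 1 - P(X<=1) = 1 - (e^(-8)*8^0/0! + e^(-8)*8^1/1!)
≈ 1 - (0.0003354626 + 0.0026837010)
= 1 - 0.0030191636 = 0.9969808364
≈ 0.996981

0.996981


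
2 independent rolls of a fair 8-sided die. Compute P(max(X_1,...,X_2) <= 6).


P(max <= 6) = P(all X_i <= 6) = (P(X_1 <= 6))^2
= (6/8)^2 = (3/4)^2 = 9/16

9/16


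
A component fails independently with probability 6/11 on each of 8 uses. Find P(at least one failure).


P(at least one) = 1 - P(none)
P(none) = (1 - 6/11)^8 = (5/11)^8 = 390625/214358881
P(at least one) = 1 - 390625/214358881 = 213968256/214358881

213968256/214358881


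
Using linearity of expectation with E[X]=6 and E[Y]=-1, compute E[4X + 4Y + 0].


E[4X + 4Y + 0] = 4*E[X] + 4*E[Y] + 0
= (4)*(6) + (4)*(-1) + (0)
= 24 - 4 + 0 = 20

20


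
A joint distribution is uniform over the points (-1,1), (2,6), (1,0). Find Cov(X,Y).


E[X]=2/3, E[Y]=7/3, E[XY]=11/3
Cov(X,Y) = E[XY] - E[X]E[Y] = 11/3 - 2/3*7/3 = 19/9

19/9


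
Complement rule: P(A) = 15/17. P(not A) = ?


P(A') = 1 - P(A) = 1 - 15/17 = 2/17

2/17


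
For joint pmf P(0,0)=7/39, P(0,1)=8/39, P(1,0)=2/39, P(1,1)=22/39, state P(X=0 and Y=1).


Read from table: P(X=0, Y=1) = 8/39

8/39


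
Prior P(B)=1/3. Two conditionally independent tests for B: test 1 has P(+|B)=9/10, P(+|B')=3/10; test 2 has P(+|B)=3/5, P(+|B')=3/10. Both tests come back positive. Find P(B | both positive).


After test 1: P(+) = 9/10*1/3 + 3/10*2/3 = 1/2
P(B|+) = (3/10)/(1/2) = 3/5
After test 2 (use post1 as new prior): P(+) = 3/5*3/5 + 3/10*2/5 = 12/25
P(B|+,+) = (9/25)/(12/25) = 3/4

3/4


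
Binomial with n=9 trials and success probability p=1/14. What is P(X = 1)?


P(X=1) = C(9,1) * p^1 * (1-p)^8
= 9 * 1/14 * 815730721/1475789056
= 7341576489/20661046784

7341576489/20661046784


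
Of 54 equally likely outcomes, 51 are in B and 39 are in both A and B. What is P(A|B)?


P(A|B) = P(A∩B)/P(B) = (39/54)/(51/54) = 39/51 = 13/17

13/17


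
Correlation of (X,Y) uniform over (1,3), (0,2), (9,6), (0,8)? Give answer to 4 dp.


Cov(X,Y) = 2.3750, Var(X) = 14.2500, Var(Y) = 5.6875
rho = Cov/(sqrt(VarX)*sqrt(VarY)) = 0.2638

0.2638


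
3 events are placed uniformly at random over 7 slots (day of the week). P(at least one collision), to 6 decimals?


P(all different) = prod((7-i)/7 for i=0..2) = 0.612245
P(at least one match) = 1 - 0.612245 = 0.387755

0.387755


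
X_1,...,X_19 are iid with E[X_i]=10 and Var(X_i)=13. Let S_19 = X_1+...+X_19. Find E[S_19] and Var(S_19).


E[S_n] = n*mu = 19*10 = 190
Var(S_n) = n*sigma^2 = 19*13 = 247

E[S_19]=190, Var(S_19)=247


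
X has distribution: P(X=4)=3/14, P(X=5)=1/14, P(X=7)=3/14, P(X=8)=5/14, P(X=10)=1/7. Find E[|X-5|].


E[|X-5|] = sum(g(x)*P(x))
= 1*3/14 + 0*1/14 + 2*3/14 + 3*5/14 + 5*1/7
= 17/7

17/7


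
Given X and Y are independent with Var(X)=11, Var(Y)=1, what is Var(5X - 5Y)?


Independence => Cov(X,Y)=0
Var(5X - 5Y) = 5^2*Var(X) + (-5)^2*Var(Y)
= 25*11 + 25*1 = 300

300


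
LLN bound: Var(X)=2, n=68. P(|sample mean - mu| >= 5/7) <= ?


Var(Xbar) = Var(X)/n = 2/68
Chebyshev: P(|Xbar-mu| >= 5/7) <= Var(Xbar)/(5/7)^2 = (1/34)/(25/49) = 49/850

49/850


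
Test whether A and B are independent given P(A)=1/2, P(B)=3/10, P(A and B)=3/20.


P(A)*P(B) = 1/2*3/10 = 3/20
P(A∩B) = 3/20, which equals P(A)P(B), so independent

Yes, A and B are independent


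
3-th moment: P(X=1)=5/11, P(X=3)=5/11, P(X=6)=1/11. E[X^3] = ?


E[X^3] = sum(x^3 * P(x))
= 1*5/11 + 27*5/11 + 216*1/11
= 356/11

356/11


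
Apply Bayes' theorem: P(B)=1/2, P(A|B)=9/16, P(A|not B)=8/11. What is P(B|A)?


P(A) = P(A|B)P(B) + P(A|B')P(B') = 9/16*1/2 + 8/11*1/2 = 227/352
P(B|A) = P(A|B)P(B)/P(A) = (9/32)/(227/352) = 99/227

99/227


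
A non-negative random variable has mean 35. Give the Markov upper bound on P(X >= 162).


Markov: P(X >= a) <= E[X]/a
P(X >= 162) <= 35/162

35/162


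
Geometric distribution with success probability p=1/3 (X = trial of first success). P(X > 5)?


P(X > 5) = P(first 5 trials all fail) = (1-p)^5 = (2/3)^5 = 32/243

32/243


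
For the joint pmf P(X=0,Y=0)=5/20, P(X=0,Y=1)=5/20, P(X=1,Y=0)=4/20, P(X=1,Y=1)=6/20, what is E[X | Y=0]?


P(Y=0) = 9/20
E[X|Y=0] = (0*5 + 1*4)/9 = 4/9

4/9


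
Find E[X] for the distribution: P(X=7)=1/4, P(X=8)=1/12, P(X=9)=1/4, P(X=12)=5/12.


E[X] = sum(x * P(x))
= 7*1/4 + 8*1/12 + 9*1/4 + 12*5/12
= 29/3

29/3


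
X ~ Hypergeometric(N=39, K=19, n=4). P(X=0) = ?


P(X=0) = C(19,0)*C(20,4) / C(39,4)
= 1*4845 / 82251
= 4845/82251 = 85/1443

85/1443


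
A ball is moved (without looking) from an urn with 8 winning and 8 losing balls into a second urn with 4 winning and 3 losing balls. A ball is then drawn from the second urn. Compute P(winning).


P(transfer winning) = 8/16 = 1/2; P(transfer losing) = 1/2
If winning transferred: Urn II has 5 winning of 8, so P(winning|winning moved) = 5/8
If losing transferred: Urn II has 4 winning of 8, so P(winning|losing moved) = 1/2
By total probability: P(winning) = 1/2*5/8 + 1/2*1/2 = 9/16

9/16


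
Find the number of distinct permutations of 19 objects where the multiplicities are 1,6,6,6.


19! = 121645100408832000
Denominator: 1!=1 * 6!=720 * 6!=720 * 6!=720
Coefficient = 121645100408832000 / 373248000 = 325909584

325909584


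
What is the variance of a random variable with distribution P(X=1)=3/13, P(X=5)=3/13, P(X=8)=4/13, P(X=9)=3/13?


E[X] = 77/13, E[X^2] = 577/13
Var(X) = E[X^2] - (E[X])^2 = 577/13 - (77/13)^2 = 1572/169

1572/169


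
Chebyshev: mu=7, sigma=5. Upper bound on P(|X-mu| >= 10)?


k = 10/5 = 2
Chebyshev: P(|X-mu| >= k*sigma) <= 1/k^2 = 1/2^2 = 1/4

1/4


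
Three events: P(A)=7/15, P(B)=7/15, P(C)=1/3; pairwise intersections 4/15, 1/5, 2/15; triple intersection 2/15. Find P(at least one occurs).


P(A∪B∪C) = P(A)+P(B)+P(C) - P(AB)-P(AC)-P(BC) + P(ABC)
= 7/15+7/15+1/3 - 4/15-1/5-2/15 + 2/15
= 4/5

4/5


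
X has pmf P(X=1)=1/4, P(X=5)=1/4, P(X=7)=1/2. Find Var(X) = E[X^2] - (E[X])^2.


E[X] = 5, E[X^2] = 31
Var(X) = E[X^2] - (E[X])^2 = 31 - (5)^2 = 6

6


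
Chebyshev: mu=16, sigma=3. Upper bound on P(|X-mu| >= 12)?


k = 12/3 = 4
Chebyshev: P(|X-mu| >= k*sigma) <= 1/k^2 = 1/4^2 = 1/16

1/16


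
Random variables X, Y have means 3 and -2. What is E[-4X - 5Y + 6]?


E[-4X - 5Y + 6] = -4*E[X] - 5*E[Y] + 6
= (-4)*(3) + (-5)*(-2) + (6)
= -12 + 10 + 6 = 4

4


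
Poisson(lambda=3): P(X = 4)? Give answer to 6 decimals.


P(X=4) = e^(-3) * 3^4 / 4!
≈ 0.04978706837 * 81 / 24
≈ 0.168031

0.168031


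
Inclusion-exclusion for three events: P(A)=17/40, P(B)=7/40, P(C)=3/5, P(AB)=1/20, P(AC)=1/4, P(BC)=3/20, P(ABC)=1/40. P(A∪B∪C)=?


P(A∪B∪C) = P(A)+P(B)+P(C) - P(AB)-P(AC)-P(BC) + P(ABC)
= 17/40+7/40+3/5 - 1/20-1/4-3/20 + 1/40
= 31/40

31/40


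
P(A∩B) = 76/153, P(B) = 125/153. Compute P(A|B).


P(A|B) = P(A∩B)/P(B) = (76/153)/(125/153) = 76/125

76/125


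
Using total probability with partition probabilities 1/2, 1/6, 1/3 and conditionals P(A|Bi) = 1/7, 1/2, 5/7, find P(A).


P(A) = P(A|B1)P(B1) + P(A|B2)P(B2) + P(A|B3)P(B3)
= 1/7*1/2 + 1/2*1/6 + 5/7*1/3
= 1/14 + 1/12 + 5/21 = 11/28

11/28


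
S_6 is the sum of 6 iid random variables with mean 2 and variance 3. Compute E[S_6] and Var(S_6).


E[S_n] = n*mu = 6*2 = 12
Var(S_n) = n*sigma^2 = 6*3 = 18

E[S_6]=12, Var(S_6)=18


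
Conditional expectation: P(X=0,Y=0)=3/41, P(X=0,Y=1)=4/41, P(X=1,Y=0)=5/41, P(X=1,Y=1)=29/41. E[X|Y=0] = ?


P(Y=0) = 8/41
E[X|Y=0] = (0*3 + 1*5)/8 = 5/8

5/8


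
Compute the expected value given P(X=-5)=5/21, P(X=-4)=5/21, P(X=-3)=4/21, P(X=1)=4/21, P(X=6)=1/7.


E[X] = sum(x * P(x))
= -5*5/21 - 4*5/21 - 3*4/21 + 1*4/21 + 6*1/7
= -5/3

-5/3


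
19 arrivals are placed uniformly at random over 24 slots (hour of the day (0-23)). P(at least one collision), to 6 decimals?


P(all different) = prod((24-i)/24 for i=0..18) = 0.000031
P(at least one match) = 1 - 0.000031 = 0.999969

0.999969


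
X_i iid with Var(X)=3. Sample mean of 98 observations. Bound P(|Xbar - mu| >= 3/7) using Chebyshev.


Var(Xbar) = Var(X)/n = 3/98
Chebyshev: P(|Xbar-mu| >= 3/7) <= Var(Xbar)/(3/7)^2 = (3/98)/(9/49) = 1/6

1/6


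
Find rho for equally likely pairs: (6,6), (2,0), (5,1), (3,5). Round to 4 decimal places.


Cov(X,Y) = 2.0000, Var(X) = 2.5000, Var(Y) = 6.5000
rho = Cov/(sqrt(VarX)*sqrt(VarY)) = 0.4961

0.4961


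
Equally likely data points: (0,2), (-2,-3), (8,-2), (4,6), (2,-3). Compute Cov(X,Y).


E[X]=12/5, E[Y]=0, E[XY]=8/5
Cov(X,Y) = E[XY] - E[X]E[Y] = 8/5 - 12/5*0 = 8/5

8/5


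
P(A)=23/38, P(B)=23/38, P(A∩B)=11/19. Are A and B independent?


P(A)*P(B) = 23/38*23/38 = 529/1444
P(A∩B) = 11/19 != 529/1444, so not independent

No, A and B are not independent


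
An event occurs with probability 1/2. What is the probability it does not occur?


P(A') = 1 - P(A) = 1 - 1/2 = 1/2

1/2


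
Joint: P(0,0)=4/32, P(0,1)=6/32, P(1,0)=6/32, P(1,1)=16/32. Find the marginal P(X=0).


P(X=0) = P(0,0)+P(0,1) = 4/32 + 6/32 = 10/32 = 5/16

5/16


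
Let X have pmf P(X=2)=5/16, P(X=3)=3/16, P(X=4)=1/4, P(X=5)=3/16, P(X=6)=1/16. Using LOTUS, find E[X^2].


E[X^2] = sum(g(x)*P(x))
= 4*5/16 + 9*3/16 + 16*1/4 + 25*3/16 + 36*1/16
= 111/8

111/8


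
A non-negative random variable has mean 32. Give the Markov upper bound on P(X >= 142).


Markov: P(X >= a) <= E[X]/a
P(X >= 142) <= 32/142 = 16/71

16/71


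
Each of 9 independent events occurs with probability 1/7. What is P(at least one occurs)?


P(at least one) = 1 - P(none)
P(none) = (1 - 1/7)^9 = (6/7)^9 = 10077696/40353607
P(at least one) = 1 - 10077696/40353607 = 30275911/40353607

30275911/40353607


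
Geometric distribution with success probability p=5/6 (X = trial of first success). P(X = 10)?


P(X=10) = (1-p)^9 * p = (1/6)^9 * 5/6
= 1/10077696 * 5/6 = 5/60466176

5/60466176


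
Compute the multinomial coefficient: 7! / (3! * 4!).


7! = 5040
Denominator: 3!=6 * 4!=24
Coefficient = 5040 / 144 = 35

35


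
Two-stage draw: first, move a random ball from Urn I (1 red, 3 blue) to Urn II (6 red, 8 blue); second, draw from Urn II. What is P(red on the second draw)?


P(transfer red) = 1/4; P(transfer blue) = 3/4
If red transferred: Urn II has 7 red of 15, so P(red|red moved) = 7/15
If blue transferred: Urn II has 6 red of 15, so P(red|blue moved) = 2/5
By total probability: P(red) = 1/4*7/15 + 3/4*2/5 = 5/12

5/12


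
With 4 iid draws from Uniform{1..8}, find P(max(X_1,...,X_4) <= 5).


P(max <= 5) = P(all X_i <= 5) = (P(X_1 <= 5))^4
= (5/8)^4 = 625/4096

625/4096


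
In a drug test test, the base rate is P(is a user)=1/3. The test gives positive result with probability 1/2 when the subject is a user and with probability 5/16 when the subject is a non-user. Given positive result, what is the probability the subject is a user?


P(A) = P(A|B)P(B) + P(A|B')P(B') = 1/2*1/3 + 5/16*2/3 = 3/8
P(B|A) = P(A|B)P(B)/P(A) = (1/6)/(3/8) = 4/9

4/9


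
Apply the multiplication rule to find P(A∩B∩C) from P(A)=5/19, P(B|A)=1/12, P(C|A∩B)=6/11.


P(A∩B∩C) = P(A) * P(B|A) * P(C|A∩B)
= 5/19 * 1/12 * 6/11
= 5/228 * 6/11 = 5/418

5/418


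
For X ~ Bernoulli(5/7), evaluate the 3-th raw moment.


For Bernoulli: X in {0,1}
E[X^3] = 0^3*(1-5/7) + 1^3*5/7 = 5/7

5/7


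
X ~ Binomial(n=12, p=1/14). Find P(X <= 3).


P(X<=3) = P(X=0) + P(X=1) + P(X=2) + P(X=3)
= 23298085122481/56693912375296 + 5376481182111/14173478093824 + 4549330231017/28346956187648 + 583247465515/14173478093824
= 56235660175019/56693912375296

56235660175019/56693912375296


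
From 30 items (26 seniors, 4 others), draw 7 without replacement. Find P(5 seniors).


P(X=5) = C(26,5)*C(4,2) / C(30,7)
= 65780*6 / 2035800
= 394680/2035800 = 253/1305

253/1305


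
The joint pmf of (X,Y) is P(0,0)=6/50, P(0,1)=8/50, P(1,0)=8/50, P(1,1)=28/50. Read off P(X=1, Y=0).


Read from table: P(X=1, Y=0) = 8/50 = 4/25

4/25
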